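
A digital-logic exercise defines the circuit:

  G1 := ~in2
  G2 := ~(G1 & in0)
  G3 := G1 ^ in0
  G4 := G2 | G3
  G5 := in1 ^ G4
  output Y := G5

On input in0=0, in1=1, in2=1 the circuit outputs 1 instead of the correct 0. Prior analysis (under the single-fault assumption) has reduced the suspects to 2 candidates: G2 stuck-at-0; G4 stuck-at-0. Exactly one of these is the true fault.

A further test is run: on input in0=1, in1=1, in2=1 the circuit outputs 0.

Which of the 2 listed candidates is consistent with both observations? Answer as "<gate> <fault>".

Evaluate each candidate on input in0=1, in1=1, in2=1:
  G2 stuck-at-0: G1=0, G2=0 [stuck-at-0], G3=1, G4=1, G5=0 → 0 — matches
  G4 stuck-at-0: G1=0, G2=1, G3=1, G4=0 [stuck-at-0], G5=1 → 1 — eliminated
Only G2 stuck-at-0 reproduces the observed 0.

G2 stuck-at-0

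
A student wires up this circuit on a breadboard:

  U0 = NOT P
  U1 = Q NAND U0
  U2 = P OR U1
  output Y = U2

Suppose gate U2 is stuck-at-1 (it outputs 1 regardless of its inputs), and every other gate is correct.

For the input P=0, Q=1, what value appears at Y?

Propagate with U2 forced: U0=1, U1=0, U2=1 [stuck-at-1].
So Y = 1. (Without the fault it would be 0.)

1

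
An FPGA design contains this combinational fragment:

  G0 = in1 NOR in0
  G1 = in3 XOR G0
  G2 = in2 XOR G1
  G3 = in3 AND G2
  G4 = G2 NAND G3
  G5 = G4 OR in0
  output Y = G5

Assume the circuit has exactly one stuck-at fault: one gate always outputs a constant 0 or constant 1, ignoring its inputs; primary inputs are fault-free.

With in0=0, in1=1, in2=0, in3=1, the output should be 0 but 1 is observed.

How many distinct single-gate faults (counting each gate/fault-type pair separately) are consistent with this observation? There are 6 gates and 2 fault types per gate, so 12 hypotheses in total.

6

Fault-free: G0=0, G1=1, G2=1, G3=1, G4=0, G5=0 → 0. Observed 1.
  G0 stuck-at-0: output 0 ✗
  G0 stuck-at-1: output 1 ✓
  G1 stuck-at-0: output 1 ✓
  G1 stuck-at-1: output 0 ✗
  G2 stuck-at-0: output 1 ✓
  G2 stuck-at-1: output 0 ✗
  G3 stuck-at-0: output 1 ✓
  G3 stuck-at-1: output 0 ✗
  G4 stuck-at-0: output 0 ✗
  G4 stuck-at-1: output 1 ✓
  G5 stuck-at-0: output 0 ✗
  G5 stuck-at-1: output 1 ✓
Consistent faults: {G0 stuck-at-1, G1 stuck-at-0, G2 stuck-at-0, G3 stuck-at-0, G4 stuck-at-1, G5 stuck-at-1} — 6 in all.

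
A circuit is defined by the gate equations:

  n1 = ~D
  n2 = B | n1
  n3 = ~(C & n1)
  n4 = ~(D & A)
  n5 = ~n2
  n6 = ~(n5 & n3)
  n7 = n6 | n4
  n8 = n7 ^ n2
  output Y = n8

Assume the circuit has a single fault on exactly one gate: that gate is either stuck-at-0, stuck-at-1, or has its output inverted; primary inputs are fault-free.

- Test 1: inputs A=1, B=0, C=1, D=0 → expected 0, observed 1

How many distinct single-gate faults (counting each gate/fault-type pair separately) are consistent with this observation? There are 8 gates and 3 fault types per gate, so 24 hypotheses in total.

8

Fault-free: n1=1, n2=1, n3=0, n4=1, n5=0, n6=1, n7=1, n8=0 → 0. Observed 1.
  n1: stuck-at-0, inverted output ✓; others ✗
  n2: stuck-at-0, inverted output ✓; others ✗
  n3: none of the 3 fault types match ✗
  n4: none of the 3 fault types match ✗
  n5: none of the 3 fault types match ✗
  n6: none of the 3 fault types match ✗
  n7: stuck-at-0, inverted output ✓; others ✗
  n8: stuck-at-1, inverted output ✓; others ✗
Consistent faults: {n1 stuck-at-0, n1 inverted output, n2 stuck-at-0, n2 inverted output, n7 stuck-at-0, n7 inverted output, n8 stuck-at-1, n8 inverted output} — 8 in all.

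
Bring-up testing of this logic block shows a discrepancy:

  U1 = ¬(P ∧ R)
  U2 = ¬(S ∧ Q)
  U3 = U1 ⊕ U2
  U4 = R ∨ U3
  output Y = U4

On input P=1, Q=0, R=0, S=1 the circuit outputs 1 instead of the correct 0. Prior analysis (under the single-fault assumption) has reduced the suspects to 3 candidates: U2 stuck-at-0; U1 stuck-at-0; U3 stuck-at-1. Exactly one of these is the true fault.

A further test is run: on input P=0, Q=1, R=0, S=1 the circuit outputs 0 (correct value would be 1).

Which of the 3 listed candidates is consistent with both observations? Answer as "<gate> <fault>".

Evaluate each candidate on input P=0, Q=1, R=0, S=1:
  U2 stuck-at-0: U1=1, U2=0 [stuck-at-0], U3=1, U4=1 → 1 — eliminated
  U1 stuck-at-0: U1=0 [stuck-at-0], U2=0, U3=0, U4=0 → 0 — matches
  U3 stuck-at-1: U1=1, U2=0, U3=1 [stuck-at-1], U4=1 → 1 — eliminated
Only U1 stuck-at-0 reproduces the observed 0.

U1 stuck-at-0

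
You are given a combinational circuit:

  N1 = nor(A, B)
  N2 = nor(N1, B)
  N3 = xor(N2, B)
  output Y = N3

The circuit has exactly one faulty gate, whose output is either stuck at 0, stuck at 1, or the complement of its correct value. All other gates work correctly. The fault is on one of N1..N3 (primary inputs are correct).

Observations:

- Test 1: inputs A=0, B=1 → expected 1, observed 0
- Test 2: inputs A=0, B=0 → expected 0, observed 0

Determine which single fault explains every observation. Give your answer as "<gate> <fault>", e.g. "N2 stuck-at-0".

Fault-free values for test 1 (A=0, B=1): N1=0, N2=0, N3=1, giving Y=1. Observed 0.
Test 1: faults giving observed 0 are {N2 stuck-at-1, N2 inverted output, N3 stuck-at-0, N3 inverted output}.
Test 2 (A=0, B=0): fault-free N1=1, N2=0, N3=0 → 0; observed 0. Eliminates N2 stuck-at-1, N2 inverted output, N3 inverted output.
Only N3 stuck-at-0 is consistent with every test.

N3 stuck-at-0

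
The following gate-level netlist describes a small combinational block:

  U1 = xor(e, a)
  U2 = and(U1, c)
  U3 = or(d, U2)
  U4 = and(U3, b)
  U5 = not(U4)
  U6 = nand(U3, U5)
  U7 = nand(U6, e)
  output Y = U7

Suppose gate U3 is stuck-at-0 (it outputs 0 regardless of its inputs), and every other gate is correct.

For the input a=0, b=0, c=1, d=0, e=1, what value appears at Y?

Propagate with U3 forced: U1=1, U2=1, U3=0 [stuck-at-0], U4=0, U5=1, U6=1, U7=0.
So Y = 0. (Without the fault it would be 1.)

0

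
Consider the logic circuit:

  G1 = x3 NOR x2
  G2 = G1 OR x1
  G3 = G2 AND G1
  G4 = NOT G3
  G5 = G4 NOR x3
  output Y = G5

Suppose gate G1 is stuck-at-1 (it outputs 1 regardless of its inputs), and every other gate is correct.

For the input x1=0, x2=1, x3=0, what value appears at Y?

Propagate with G1 forced: G1=1 [stuck-at-1], G2=1, G3=1, G4=0, G5=1.
So Y = 1. (Without the fault it would be 0.)

1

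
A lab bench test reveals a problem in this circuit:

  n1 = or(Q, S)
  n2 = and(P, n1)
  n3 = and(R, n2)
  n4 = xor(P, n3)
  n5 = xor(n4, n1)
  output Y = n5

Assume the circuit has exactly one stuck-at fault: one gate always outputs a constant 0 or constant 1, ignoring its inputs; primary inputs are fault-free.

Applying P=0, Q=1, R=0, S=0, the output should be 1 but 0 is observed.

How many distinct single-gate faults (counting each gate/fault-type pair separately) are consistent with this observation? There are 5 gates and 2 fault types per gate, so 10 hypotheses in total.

4

Fault-free: n1=1, n2=0, n3=0, n4=0, n5=1 → 1. Observed 0.
  n1 stuck-at-0: output 0 ✓
  n1 stuck-at-1: output 1 ✗
  n2 stuck-at-0: output 1 ✗
  n2 stuck-at-1: output 1 ✗
  n3 stuck-at-0: output 1 ✗
  n3 stuck-at-1: output 0 ✓
  n4 stuck-at-0: output 1 ✗
  n4 stuck-at-1: output 0 ✓
  n5 stuck-at-0: output 0 ✓
  n5 stuck-at-1: output 1 ✗
Consistent faults: {n1 stuck-at-0, n3 stuck-at-1, n4 stuck-at-1, n5 stuck-at-0} — 4 in all.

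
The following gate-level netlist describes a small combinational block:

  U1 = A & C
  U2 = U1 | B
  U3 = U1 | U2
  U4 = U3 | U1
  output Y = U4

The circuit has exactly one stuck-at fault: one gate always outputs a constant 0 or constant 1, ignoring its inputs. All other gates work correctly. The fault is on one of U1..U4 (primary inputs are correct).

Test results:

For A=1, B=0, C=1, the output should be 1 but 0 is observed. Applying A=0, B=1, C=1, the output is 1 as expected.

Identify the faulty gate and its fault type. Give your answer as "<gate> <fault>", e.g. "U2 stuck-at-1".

Fault-free values for test 1 (A=1, B=0, C=1): U1=1, U2=1, U3=1, U4=1, giving Y=1. Observed 0.
Test 1: faults giving observed 0 are {U1 stuck-at-0, U4 stuck-at-0}.
Test 2 (A=0, B=1, C=1): fault-free U1=0, U2=1, U3=1, U4=1 → 1; observed 1. Eliminates U4 stuck-at-0.
Only U1 stuck-at-0 is consistent with every test.

U1 stuck-at-0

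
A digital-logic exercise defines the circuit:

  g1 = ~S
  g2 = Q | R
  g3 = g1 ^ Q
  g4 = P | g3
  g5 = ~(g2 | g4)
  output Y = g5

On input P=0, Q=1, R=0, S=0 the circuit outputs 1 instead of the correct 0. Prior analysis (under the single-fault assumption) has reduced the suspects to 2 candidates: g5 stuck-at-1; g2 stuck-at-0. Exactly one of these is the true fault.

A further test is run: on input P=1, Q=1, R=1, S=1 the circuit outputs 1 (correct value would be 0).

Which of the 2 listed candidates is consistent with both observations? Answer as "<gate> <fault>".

g5 stuck-at-1

Evaluate each candidate on input P=1, Q=1, R=1, S=1:
  g5 stuck-at-1: g1=0, g2=1, g3=1, g4=1, g5=1 [stuck-at-1] → 1 — matches
  g2 stuck-at-0: g1=0, g2=0 [stuck-at-0], g3=1, g4=1, g5=0 → 0 — eliminated
Only g5 stuck-at-1 reproduces the observed 1.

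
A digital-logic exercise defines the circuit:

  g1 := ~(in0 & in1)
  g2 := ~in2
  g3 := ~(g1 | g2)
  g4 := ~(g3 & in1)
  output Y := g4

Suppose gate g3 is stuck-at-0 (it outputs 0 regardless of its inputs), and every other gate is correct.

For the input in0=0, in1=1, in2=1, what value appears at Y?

1

Propagate with g3 forced: g1=1, g2=0, g3=0 [stuck-at-0], g4=1.
So Y = 1. (Same as the fault-free value — the fault is masked on this input.)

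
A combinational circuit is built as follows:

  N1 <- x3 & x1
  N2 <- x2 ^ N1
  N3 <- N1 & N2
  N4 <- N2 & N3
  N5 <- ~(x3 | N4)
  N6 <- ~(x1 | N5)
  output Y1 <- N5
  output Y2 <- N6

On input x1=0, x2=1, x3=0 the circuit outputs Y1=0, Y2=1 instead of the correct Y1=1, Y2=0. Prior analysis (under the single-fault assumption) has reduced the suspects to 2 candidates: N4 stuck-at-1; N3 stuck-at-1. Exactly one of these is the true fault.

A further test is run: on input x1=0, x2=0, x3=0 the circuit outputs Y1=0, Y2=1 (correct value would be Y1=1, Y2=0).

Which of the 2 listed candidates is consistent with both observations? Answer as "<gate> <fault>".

Evaluate each candidate on input x1=0, x2=0, x3=0:
  N4 stuck-at-1: N1=0, N2=0, N3=0, N4=1 [stuck-at-1], N5=0, N6=1 → Y1=0, Y2=1 — matches
  N3 stuck-at-1: N1=0, N2=0, N3=1 [stuck-at-1], N4=0, N5=1, N6=0 → Y1=1, Y2=0 — eliminated
Only N4 stuck-at-1 reproduces the observed Y1=0, Y2=1.

N4 stuck-at-1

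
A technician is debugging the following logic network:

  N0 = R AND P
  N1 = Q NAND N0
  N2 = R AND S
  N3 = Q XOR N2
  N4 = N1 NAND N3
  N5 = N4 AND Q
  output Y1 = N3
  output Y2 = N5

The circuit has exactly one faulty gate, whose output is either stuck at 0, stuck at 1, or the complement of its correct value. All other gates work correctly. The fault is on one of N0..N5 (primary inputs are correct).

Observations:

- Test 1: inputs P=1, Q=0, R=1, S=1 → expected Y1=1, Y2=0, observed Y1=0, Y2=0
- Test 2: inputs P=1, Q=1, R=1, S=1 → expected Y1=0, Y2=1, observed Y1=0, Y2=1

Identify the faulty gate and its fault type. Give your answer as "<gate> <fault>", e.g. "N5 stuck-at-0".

N3 stuck-at-0

Fault-free values for test 1 (P=1, Q=0, R=1, S=1): N0=1, N1=1, N2=1, N3=1, N4=0, N5=0, giving Y1=1, Y2=0. Observed Y1=0, Y2=0.
Test 1: faults giving observed Y1=0, Y2=0 are {N2 stuck-at-0, N2 inverted output, N3 stuck-at-0, N3 inverted output}.
Test 2 (P=1, Q=1, R=1, S=1): fault-free N0=1, N1=0, N2=1, N3=0, N4=1, N5=1 → Y1=0, Y2=1; observed Y1=0, Y2=1. Eliminates N2 stuck-at-0, N2 inverted output, N3 inverted output.
Only N3 stuck-at-0 is consistent with every test.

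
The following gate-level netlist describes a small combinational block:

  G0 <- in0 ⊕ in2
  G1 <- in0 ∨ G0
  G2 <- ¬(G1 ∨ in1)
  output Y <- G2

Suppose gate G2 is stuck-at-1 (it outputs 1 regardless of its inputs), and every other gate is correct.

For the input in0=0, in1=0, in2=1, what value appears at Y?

1

Propagate with G2 forced: G0=1, G1=1, G2=1 [stuck-at-1].
So Y = 1. (Without the fault it would be 0.)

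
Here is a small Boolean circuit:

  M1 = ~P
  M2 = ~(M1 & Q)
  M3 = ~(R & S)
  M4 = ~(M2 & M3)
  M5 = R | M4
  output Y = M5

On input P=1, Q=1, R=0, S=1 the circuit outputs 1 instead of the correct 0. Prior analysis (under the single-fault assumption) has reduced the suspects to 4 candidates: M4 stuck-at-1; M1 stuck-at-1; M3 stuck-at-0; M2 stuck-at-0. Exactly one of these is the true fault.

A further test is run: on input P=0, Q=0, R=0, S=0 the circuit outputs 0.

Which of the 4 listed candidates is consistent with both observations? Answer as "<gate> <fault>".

Evaluate each candidate on input P=0, Q=0, R=0, S=0:
  M4 stuck-at-1: M1=1, M2=1, M3=1, M4=1 [stuck-at-1], M5=1 → 1 — eliminated
  M1 stuck-at-1: M1=1 [stuck-at-1], M2=1, M3=1, M4=0, M5=0 → 0 — matches
  M3 stuck-at-0: M1=1, M2=1, M3=0 [stuck-at-0], M4=1, M5=1 → 1 — eliminated
  M2 stuck-at-0: M1=1, M2=0 [stuck-at-0], M3=1, M4=1, M5=1 → 1 — eliminated
Only M1 stuck-at-1 reproduces the observed 0.

M1 stuck-at-1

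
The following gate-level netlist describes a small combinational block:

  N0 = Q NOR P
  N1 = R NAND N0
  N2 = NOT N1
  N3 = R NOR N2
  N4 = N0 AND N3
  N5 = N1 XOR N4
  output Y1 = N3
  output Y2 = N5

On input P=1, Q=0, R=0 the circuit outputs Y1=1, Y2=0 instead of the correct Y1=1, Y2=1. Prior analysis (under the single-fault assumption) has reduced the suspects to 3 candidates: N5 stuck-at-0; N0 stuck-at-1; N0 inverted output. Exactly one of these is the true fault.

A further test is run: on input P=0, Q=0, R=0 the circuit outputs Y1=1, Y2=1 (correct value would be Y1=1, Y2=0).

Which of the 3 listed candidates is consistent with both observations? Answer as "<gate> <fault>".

Evaluate each candidate on input P=0, Q=0, R=0:
  N5 stuck-at-0: N0=1, N1=1, N2=0, N3=1, N4=1, N5=0 [stuck-at-0] → Y1=1, Y2=0 — eliminated
  N0 stuck-at-1: N0=1 [stuck-at-1], N1=1, N2=0, N3=1, N4=1, N5=0 → Y1=1, Y2=0 — eliminated
  N0 inverted output: N0=0 [inverted output], N1=1, N2=0, N3=1, N4=0, N5=1 → Y1=1, Y2=1 — matches
Only N0 inverted output reproduces the observed Y1=1, Y2=1.

N0 inverted output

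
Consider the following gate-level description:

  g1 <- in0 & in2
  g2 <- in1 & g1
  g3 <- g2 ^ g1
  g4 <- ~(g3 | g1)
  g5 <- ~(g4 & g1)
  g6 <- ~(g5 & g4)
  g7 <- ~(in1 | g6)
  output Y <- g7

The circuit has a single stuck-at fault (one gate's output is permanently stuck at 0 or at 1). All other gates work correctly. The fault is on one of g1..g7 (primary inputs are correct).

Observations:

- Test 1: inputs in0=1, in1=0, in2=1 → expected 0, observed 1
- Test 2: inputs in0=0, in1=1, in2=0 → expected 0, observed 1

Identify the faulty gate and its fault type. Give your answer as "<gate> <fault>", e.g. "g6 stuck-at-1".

Fault-free values for test 1 (in0=1, in1=0, in2=1): g1=1, g2=0, g3=1, g4=0, g5=1, g6=1, g7=0, giving Y=0. Observed 1.
Test 1: faults giving observed 1 are {g1 stuck-at-0, g6 stuck-at-0, g7 stuck-at-1}.
Test 2 (in0=0, in1=1, in2=0): fault-free g1=0, g2=0, g3=0, g4=1, g5=1, g6=0, g7=0 → 0; observed 1. Eliminates g1 stuck-at-0, g6 stuck-at-0.
Only g7 stuck-at-1 is consistent with every test.

g7 stuck-at-1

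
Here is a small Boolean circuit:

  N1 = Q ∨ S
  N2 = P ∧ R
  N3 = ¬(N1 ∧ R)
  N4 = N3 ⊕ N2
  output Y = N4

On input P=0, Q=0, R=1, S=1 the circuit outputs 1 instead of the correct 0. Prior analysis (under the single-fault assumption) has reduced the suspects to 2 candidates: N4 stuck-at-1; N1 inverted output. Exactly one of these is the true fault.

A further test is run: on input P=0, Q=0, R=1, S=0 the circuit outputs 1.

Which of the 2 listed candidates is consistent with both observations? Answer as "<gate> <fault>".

N4 stuck-at-1

Evaluate each candidate on input P=0, Q=0, R=1, S=0:
  N4 stuck-at-1: N1=0, N2=0, N3=1, N4=1 [stuck-at-1] → 1 — matches
  N1 inverted output: N1=1 [inverted output], N2=0, N3=0, N4=0 → 0 — eliminated
Only N4 stuck-at-1 reproduces the observed 1.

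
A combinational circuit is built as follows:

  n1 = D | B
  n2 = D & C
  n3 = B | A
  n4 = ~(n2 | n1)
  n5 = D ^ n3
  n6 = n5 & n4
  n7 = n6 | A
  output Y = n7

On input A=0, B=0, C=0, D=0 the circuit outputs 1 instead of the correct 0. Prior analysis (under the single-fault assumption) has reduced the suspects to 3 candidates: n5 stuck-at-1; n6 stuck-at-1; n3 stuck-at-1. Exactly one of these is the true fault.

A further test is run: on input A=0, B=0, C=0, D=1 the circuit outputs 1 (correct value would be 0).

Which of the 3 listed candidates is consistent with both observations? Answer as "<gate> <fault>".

Evaluate each candidate on input A=0, B=0, C=0, D=1:
  n5 stuck-at-1: n1=1, n2=0, n3=0, n4=0, n5=1 [stuck-at-1], n6=0, n7=0 → 0 — eliminated
  n6 stuck-at-1: n1=1, n2=0, n3=0, n4=0, n5=1, n6=1 [stuck-at-1], n7=1 → 1 — matches
  n3 stuck-at-1: n1=1, n2=0, n3=1 [stuck-at-1], n4=0, n5=0, n6=0, n7=0 → 0 — eliminated
Only n6 stuck-at-1 reproduces the observed 1.

n6 stuck-at-1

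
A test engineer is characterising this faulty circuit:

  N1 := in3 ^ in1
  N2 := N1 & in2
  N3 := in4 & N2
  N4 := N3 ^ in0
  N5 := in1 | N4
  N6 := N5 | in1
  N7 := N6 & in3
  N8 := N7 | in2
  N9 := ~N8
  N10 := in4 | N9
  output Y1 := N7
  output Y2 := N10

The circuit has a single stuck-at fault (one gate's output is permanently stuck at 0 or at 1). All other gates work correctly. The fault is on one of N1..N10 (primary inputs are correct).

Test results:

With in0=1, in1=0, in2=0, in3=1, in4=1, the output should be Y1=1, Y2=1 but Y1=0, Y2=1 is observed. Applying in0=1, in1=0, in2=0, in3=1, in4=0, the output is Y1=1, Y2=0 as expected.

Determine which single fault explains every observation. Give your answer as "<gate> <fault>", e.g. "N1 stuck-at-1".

N2 stuck-at-1

Fault-free values for test 1 (in0=1, in1=0, in2=0, in3=1, in4=1): N1=1, N2=0, N3=0, N4=1, N5=1, N6=1, N7=1, N8=1, N9=0, N10=1, giving Y1=1, Y2=1. Observed Y1=0, Y2=1.
Test 1: faults giving observed Y1=0, Y2=1 are {N2 stuck-at-1, N3 stuck-at-1, N4 stuck-at-0, N5 stuck-at-0, N6 stuck-at-0, N7 stuck-at-0}.
Test 2 (in0=1, in1=0, in2=0, in3=1, in4=0): fault-free N1=1, N2=0, N3=0, N4=1, N5=1, N6=1, N7=1, N8=1, N9=0, N10=0 → Y1=1, Y2=0; observed Y1=1, Y2=0. Eliminates N3 stuck-at-1, N4 stuck-at-0, N5 stuck-at-0, N6 stuck-at-0, N7 stuck-at-0.
Only N2 stuck-at-1 is consistent with every test.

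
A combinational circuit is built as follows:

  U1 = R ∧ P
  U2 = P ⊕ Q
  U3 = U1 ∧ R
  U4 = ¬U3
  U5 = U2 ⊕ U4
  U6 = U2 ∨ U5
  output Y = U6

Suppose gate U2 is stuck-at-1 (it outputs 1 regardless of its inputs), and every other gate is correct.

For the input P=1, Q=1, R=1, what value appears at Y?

Propagate with U2 forced: U1=1, U2=1 [stuck-at-1], U3=1, U4=0, U5=1, U6=1.
So Y = 1. (Without the fault it would be 0.)

1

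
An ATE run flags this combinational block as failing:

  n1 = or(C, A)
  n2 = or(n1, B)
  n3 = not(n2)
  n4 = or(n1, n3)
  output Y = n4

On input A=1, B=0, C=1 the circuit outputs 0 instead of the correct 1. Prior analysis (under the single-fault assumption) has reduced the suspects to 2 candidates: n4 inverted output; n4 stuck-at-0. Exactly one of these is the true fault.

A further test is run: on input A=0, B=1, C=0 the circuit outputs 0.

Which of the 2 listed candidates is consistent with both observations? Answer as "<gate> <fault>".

n4 stuck-at-0

Evaluate each candidate on input A=0, B=1, C=0:
  n4 inverted output: n1=0, n2=1, n3=0, n4=1 [inverted output] → 1 — eliminated
  n4 stuck-at-0: n1=0, n2=1, n3=0, n4=0 [stuck-at-0] → 0 — matches
Only n4 stuck-at-0 reproduces the observed 0.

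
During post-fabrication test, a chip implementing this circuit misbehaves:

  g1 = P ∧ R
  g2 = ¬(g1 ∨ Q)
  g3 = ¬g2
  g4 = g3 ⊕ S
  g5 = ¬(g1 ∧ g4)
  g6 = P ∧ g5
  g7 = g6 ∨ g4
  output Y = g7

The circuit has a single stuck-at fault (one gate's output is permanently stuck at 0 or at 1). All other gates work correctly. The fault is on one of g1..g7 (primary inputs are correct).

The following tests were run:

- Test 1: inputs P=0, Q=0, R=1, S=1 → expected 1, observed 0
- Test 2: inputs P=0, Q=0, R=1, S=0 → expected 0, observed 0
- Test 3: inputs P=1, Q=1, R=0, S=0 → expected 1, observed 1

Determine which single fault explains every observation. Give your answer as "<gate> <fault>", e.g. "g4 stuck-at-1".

g4 stuck-at-0

Fault-free values for test 1 (P=0, Q=0, R=1, S=1): g1=0, g2=1, g3=0, g4=1, g5=1, g6=0, g7=1, giving Y=1. Observed 0.
Test 1: faults giving observed 0 are {g1 stuck-at-1, g2 stuck-at-0, g3 stuck-at-1, g4 stuck-at-0, g7 stuck-at-0}.
Test 2 (P=0, Q=0, R=1, S=0): fault-free g1=0, g2=1, g3=0, g4=0, g5=1, g6=0, g7=0 → 0; observed 0. Eliminates g1 stuck-at-1, g2 stuck-at-0, g3 stuck-at-1.
Test 3 (P=1, Q=1, R=0, S=0): fault-free g1=0, g2=0, g3=1, g4=1, g5=1, g6=1, g7=1 → 1; observed 1. Eliminates g7 stuck-at-0.
Only g4 stuck-at-0 is consistent with every test.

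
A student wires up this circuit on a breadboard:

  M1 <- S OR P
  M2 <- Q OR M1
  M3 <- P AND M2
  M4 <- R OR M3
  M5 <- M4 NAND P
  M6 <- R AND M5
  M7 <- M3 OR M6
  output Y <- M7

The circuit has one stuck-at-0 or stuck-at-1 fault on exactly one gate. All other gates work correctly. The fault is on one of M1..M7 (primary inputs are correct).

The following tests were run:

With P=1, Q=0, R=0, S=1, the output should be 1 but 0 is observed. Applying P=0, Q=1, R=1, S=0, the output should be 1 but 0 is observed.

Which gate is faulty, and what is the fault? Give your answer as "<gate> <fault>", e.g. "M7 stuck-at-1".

M7 stuck-at-0

Fault-free values for test 1 (P=1, Q=0, R=0, S=1): M1=1, M2=1, M3=1, M4=1, M5=0, M6=0, M7=1, giving Y=1. Observed 0.
Test 1: faults giving observed 0 are {M1 stuck-at-0, M2 stuck-at-0, M3 stuck-at-0, M7 stuck-at-0}.
Test 2 (P=0, Q=1, R=1, S=0): fault-free M1=0, M2=1, M3=0, M4=1, M5=1, M6=1, M7=1 → 1; observed 0. Eliminates M1 stuck-at-0, M2 stuck-at-0, M3 stuck-at-0.
Only M7 stuck-at-0 is consistent with every test.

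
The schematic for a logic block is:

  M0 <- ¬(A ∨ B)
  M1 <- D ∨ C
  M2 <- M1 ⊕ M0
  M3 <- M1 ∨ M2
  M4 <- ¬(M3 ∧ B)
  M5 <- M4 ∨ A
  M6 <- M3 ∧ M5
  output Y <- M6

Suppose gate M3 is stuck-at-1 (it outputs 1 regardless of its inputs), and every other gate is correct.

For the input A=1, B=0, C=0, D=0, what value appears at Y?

1

Propagate with M3 forced: M0=0, M1=0, M2=0, M3=1 [stuck-at-1], M4=1, M5=1, M6=1.
So Y = 1. (Without the fault it would be 0.)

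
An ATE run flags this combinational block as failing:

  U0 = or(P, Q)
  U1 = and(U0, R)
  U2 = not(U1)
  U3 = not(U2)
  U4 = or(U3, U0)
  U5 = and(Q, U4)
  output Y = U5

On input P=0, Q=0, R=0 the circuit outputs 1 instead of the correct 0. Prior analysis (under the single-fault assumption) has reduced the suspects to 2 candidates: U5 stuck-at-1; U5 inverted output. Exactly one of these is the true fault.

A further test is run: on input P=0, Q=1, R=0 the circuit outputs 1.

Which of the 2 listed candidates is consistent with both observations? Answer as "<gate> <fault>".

U5 stuck-at-1

Evaluate each candidate on input P=0, Q=1, R=0:
  U5 stuck-at-1: U0=1, U1=0, U2=1, U3=0, U4=1, U5=1 [stuck-at-1] → 1 — matches
  U5 inverted output: U0=1, U1=0, U2=1, U3=0, U4=1, U5=0 [inverted output] → 0 — eliminated
Only U5 stuck-at-1 reproduces the observed 1.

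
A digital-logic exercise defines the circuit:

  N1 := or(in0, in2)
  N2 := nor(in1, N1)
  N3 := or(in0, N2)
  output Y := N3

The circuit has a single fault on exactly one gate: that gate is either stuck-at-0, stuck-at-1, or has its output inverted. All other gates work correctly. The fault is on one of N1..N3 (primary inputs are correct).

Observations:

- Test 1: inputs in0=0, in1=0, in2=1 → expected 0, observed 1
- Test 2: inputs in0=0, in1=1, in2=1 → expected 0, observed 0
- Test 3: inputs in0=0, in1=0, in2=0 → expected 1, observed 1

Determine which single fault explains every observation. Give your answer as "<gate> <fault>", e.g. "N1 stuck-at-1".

Fault-free values for test 1 (in0=0, in1=0, in2=1): N1=1, N2=0, N3=0, giving Y=0. Observed 1.
Test 1: faults giving observed 1 are {N1 stuck-at-0, N1 inverted output, N2 stuck-at-1, N2 inverted output, N3 stuck-at-1, N3 inverted output}.
Test 2 (in0=0, in1=1, in2=1): fault-free N1=1, N2=0, N3=0 → 0; observed 0. Eliminates N2 stuck-at-1, N2 inverted output, N3 stuck-at-1, N3 inverted output.
Test 3 (in0=0, in1=0, in2=0): fault-free N1=0, N2=1, N3=1 → 1; observed 1. Eliminates N1 inverted output.
Only N1 stuck-at-0 is consistent with every test.

N1 stuck-at-0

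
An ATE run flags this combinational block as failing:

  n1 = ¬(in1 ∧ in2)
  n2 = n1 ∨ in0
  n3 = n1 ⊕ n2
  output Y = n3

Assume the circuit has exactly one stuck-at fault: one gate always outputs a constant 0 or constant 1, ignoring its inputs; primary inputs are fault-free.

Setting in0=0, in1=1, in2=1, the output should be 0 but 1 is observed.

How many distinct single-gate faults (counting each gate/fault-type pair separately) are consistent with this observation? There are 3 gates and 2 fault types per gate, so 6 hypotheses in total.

Fault-free: n1=0, n2=0, n3=0 → 0. Observed 1.
  n1 stuck-at-0: output 0 ✗
  n1 stuck-at-1: output 0 ✗
  n2 stuck-at-0: output 0 ✗
  n2 stuck-at-1: output 1 ✓
  n3 stuck-at-0: output 0 ✗
  n3 stuck-at-1: output 1 ✓
Consistent faults: {n2 stuck-at-1, n3 stuck-at-1} — 2 in all.

2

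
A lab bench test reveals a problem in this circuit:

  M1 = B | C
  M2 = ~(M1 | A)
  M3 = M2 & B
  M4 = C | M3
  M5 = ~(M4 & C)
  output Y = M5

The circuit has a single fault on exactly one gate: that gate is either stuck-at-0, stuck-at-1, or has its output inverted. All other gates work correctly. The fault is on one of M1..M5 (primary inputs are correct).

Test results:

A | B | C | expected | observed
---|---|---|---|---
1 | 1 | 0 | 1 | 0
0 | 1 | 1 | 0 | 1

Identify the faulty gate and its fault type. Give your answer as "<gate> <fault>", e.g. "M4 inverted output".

Fault-free values for test 1 (A=1, B=1, C=0): M1=1, M2=0, M3=0, M4=0, M5=1, giving Y=1. Observed 0.
Test 1: faults giving observed 0 are {M5 stuck-at-0, M5 inverted output}.
Test 2 (A=0, B=1, C=1): fault-free M1=1, M2=0, M3=0, M4=1, M5=0 → 0; observed 1. Eliminates M5 stuck-at-0.
Only M5 inverted output is consistent with every test.

M5 inverted output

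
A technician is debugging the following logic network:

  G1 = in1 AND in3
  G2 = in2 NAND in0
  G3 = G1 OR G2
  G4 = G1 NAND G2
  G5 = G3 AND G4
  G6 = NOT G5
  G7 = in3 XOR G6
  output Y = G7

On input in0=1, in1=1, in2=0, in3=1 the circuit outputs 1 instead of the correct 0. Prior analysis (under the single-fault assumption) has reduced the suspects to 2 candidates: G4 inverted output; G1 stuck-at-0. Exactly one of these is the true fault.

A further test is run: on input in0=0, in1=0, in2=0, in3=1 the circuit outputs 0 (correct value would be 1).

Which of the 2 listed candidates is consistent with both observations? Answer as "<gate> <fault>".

G4 inverted output

Evaluate each candidate on input in0=0, in1=0, in2=0, in3=1:
  G4 inverted output: G1=0, G2=1, G3=1, G4=0 [inverted output], G5=0, G6=1, G7=0 → 0 — matches
  G1 stuck-at-0: G1=0 [stuck-at-0], G2=1, G3=1, G4=1, G5=1, G6=0, G7=1 → 1 — eliminated
Only G4 inverted output reproduces the observed 0.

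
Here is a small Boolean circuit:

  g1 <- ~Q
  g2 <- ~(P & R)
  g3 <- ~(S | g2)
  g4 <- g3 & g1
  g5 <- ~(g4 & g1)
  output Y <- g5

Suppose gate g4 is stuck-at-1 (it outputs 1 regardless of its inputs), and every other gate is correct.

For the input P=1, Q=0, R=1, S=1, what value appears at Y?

0

Propagate with g4 forced: g1=1, g2=0, g3=0, g4=1 [stuck-at-1], g5=0.
So Y = 0. (Without the fault it would be 1.)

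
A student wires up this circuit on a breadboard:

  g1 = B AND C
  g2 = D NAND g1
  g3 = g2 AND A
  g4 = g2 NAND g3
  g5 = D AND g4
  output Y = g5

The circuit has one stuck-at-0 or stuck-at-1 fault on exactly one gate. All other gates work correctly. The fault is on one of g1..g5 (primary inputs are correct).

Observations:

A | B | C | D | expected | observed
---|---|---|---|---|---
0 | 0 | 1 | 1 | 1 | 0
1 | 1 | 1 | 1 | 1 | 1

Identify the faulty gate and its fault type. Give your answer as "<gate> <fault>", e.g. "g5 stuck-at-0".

g3 stuck-at-1

Fault-free values for test 1 (A=0, B=0, C=1, D=1): g1=0, g2=1, g3=0, g4=1, g5=1, giving Y=1. Observed 0.
Test 1: faults giving observed 0 are {g3 stuck-at-1, g4 stuck-at-0, g5 stuck-at-0}.
Test 2 (A=1, B=1, C=1, D=1): fault-free g1=1, g2=0, g3=0, g4=1, g5=1 → 1; observed 1. Eliminates g4 stuck-at-0, g5 stuck-at-0.
Only g3 stuck-at-1 is consistent with every test.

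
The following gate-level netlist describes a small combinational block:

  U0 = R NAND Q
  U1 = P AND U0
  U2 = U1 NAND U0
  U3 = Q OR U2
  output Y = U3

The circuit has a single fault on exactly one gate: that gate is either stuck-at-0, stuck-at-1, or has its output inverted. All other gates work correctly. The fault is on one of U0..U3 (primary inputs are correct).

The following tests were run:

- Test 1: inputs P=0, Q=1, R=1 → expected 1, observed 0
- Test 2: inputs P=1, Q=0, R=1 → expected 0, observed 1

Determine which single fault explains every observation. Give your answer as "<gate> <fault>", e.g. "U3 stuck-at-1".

U3 inverted output

Fault-free values for test 1 (P=0, Q=1, R=1): U0=0, U1=0, U2=1, U3=1, giving Y=1. Observed 0.
Test 1: faults giving observed 0 are {U3 stuck-at-0, U3 inverted output}.
Test 2 (P=1, Q=0, R=1): fault-free U0=1, U1=1, U2=0, U3=0 → 0; observed 1. Eliminates U3 stuck-at-0.
Only U3 inverted output is consistent with every test.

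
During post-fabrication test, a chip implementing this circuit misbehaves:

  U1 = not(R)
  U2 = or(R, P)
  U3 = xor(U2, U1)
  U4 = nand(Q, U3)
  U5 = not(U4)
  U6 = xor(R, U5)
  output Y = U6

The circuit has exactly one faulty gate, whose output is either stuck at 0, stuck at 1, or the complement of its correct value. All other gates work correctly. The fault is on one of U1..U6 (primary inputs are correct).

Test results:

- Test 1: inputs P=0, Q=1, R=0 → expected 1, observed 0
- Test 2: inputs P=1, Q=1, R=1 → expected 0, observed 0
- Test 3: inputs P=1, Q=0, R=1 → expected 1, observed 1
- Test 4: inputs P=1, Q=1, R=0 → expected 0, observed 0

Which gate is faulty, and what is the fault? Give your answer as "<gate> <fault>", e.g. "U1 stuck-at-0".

Fault-free values for test 1 (P=0, Q=1, R=0): U1=1, U2=0, U3=1, U4=0, U5=1, U6=1, giving Y=1. Observed 0.
Test 1: faults giving observed 0 are {U1 stuck-at-0, U1 inverted output, U2 stuck-at-1, U2 inverted output, U3 stuck-at-0, U3 inverted output, U4 stuck-at-1, U4 inverted output, U5 stuck-at-0, U5 inverted output, U6 stuck-at-0, U6 inverted output}.
Test 2 (P=1, Q=1, R=1): fault-free U1=0, U2=1, U3=1, U4=0, U5=1, U6=0 → 0; observed 0. Eliminates U1 inverted output, U2 inverted output, U3 stuck-at-0, U3 inverted output, U4 stuck-at-1, U4 inverted output, U5 stuck-at-0, U5 inverted output, U6 inverted output.
Test 3 (P=1, Q=0, R=1): fault-free U1=0, U2=1, U3=1, U4=1, U5=0, U6=1 → 1; observed 1. Eliminates U6 stuck-at-0.
Test 4 (P=1, Q=1, R=0): fault-free U1=1, U2=1, U3=0, U4=1, U5=0, U6=0 → 0; observed 0. Eliminates U1 stuck-at-0.
Only U2 stuck-at-1 is consistent with every test.

U2 stuck-at-1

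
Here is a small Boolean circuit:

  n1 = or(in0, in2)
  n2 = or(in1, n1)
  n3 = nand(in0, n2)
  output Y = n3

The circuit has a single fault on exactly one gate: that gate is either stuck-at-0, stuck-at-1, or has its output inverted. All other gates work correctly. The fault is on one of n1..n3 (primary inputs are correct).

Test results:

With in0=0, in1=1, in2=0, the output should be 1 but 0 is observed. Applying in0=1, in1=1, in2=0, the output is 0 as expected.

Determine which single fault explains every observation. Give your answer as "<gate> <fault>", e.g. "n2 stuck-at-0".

n3 stuck-at-0

Fault-free values for test 1 (in0=0, in1=1, in2=0): n1=0, n2=1, n3=1, giving Y=1. Observed 0.
Test 1: faults giving observed 0 are {n3 stuck-at-0, n3 inverted output}.
Test 2 (in0=1, in1=1, in2=0): fault-free n1=1, n2=1, n3=0 → 0; observed 0. Eliminates n3 inverted output.
Only n3 stuck-at-0 is consistent with every test.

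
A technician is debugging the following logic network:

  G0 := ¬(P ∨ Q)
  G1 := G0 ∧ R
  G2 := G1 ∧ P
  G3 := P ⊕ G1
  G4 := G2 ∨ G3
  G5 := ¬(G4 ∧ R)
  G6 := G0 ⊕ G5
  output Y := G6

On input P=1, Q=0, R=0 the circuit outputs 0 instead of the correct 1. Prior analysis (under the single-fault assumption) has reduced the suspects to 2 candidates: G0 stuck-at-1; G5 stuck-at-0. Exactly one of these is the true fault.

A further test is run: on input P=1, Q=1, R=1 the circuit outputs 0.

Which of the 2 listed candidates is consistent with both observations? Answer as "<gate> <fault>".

G5 stuck-at-0

Evaluate each candidate on input P=1, Q=1, R=1:
  G0 stuck-at-1: G0=1 [stuck-at-1], G1=1, G2=1, G3=0, G4=1, G5=0, G6=1 → 1 — eliminated
  G5 stuck-at-0: G0=0, G1=0, G2=0, G3=1, G4=1, G5=0 [stuck-at-0], G6=0 → 0 — matches
Only G5 stuck-at-0 reproduces the observed 0.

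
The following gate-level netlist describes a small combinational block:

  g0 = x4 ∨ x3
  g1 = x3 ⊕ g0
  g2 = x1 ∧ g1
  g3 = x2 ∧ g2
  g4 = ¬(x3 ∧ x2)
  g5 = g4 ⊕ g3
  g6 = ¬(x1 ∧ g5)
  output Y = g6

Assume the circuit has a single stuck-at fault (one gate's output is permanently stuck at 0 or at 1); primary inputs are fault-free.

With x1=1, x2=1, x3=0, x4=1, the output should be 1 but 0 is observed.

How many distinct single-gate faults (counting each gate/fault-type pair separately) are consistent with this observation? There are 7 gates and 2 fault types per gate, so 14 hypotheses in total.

Fault-free: g0=1, g1=1, g2=1, g3=1, g4=1, g5=0, g6=1 → 1. Observed 0.
  g0 stuck-at-0: output 0 ✓
  g0 stuck-at-1: output 1 ✗
  g1 stuck-at-0: output 0 ✓
  g1 stuck-at-1: output 1 ✗
  g2 stuck-at-0: output 0 ✓
  g2 stuck-at-1: output 1 ✗
  g3 stuck-at-0: output 0 ✓
  g3 stuck-at-1: output 1 ✗
  g4 stuck-at-0: output 0 ✓
  g4 stuck-at-1: output 1 ✗
  g5 stuck-at-0: output 1 ✗
  g5 stuck-at-1: output 0 ✓
  g6 stuck-at-0: output 0 ✓
  g6 stuck-at-1: output 1 ✗
Consistent faults: {g0 stuck-at-0, g1 stuck-at-0, g2 stuck-at-0, g3 stuck-at-0, g4 stuck-at-0, g5 stuck-at-1, g6 stuck-at-0} — 7 in all.

7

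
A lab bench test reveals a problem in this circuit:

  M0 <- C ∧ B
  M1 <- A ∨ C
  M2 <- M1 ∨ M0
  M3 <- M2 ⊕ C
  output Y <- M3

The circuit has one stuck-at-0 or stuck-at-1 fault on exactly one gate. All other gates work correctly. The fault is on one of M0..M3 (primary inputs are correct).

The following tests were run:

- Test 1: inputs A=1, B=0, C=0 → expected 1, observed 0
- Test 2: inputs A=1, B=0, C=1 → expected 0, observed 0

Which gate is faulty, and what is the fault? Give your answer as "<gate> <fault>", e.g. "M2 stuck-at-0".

Fault-free values for test 1 (A=1, B=0, C=0): M0=0, M1=1, M2=1, M3=1, giving Y=1. Observed 0.
Test 1: faults giving observed 0 are {M1 stuck-at-0, M2 stuck-at-0, M3 stuck-at-0}.
Test 2 (A=1, B=0, C=1): fault-free M0=0, M1=1, M2=1, M3=0 → 0; observed 0. Eliminates M1 stuck-at-0, M2 stuck-at-0.
Only M3 stuck-at-0 is consistent with every test.

M3 stuck-at-0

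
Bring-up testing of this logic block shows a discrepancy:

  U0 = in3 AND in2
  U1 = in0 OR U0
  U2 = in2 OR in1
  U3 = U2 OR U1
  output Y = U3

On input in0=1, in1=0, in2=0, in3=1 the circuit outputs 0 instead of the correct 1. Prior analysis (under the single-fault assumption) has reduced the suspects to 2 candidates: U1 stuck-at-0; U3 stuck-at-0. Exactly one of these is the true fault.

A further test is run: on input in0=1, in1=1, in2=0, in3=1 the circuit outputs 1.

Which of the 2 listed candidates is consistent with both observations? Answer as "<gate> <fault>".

U1 stuck-at-0

Evaluate each candidate on input in0=1, in1=1, in2=0, in3=1:
  U1 stuck-at-0: U0=0, U1=0 [stuck-at-0], U2=1, U3=1 → 1 — matches
  U3 stuck-at-0: U0=0, U1=1, U2=1, U3=0 [stuck-at-0] → 0 — eliminated
Only U1 stuck-at-0 reproduces the observed 1.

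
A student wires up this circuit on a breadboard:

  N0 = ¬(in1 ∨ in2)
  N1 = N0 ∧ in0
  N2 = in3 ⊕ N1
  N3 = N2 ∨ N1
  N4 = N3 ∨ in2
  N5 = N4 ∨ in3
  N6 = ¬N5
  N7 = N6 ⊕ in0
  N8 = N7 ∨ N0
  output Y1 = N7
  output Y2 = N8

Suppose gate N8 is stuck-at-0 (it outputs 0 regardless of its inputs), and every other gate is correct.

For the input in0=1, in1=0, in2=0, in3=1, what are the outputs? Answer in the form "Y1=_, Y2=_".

Propagate with N8 forced: N0=1, N1=1, N2=0, N3=1, N4=1, N5=1, N6=0, N7=1, N8=0 [stuck-at-0].
So the outputs are Y1=1, Y2=0. (Without the fault they would be Y1=1, Y2=1.)

Y1=1, Y2=0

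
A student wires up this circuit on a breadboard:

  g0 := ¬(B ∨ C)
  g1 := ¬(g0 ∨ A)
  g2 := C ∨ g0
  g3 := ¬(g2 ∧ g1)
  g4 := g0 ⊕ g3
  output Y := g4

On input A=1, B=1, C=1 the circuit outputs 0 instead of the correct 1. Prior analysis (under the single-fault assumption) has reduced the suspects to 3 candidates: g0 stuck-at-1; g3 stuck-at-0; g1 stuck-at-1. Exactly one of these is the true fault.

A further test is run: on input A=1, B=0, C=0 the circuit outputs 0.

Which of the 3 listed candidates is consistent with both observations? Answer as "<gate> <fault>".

Evaluate each candidate on input A=1, B=0, C=0:
  g0 stuck-at-1: g0=1 [stuck-at-1], g1=0, g2=1, g3=1, g4=0 → 0 — matches
  g3 stuck-at-0: g0=1, g1=0, g2=1, g3=0 [stuck-at-0], g4=1 → 1 — eliminated
  g1 stuck-at-1: g0=1, g1=1 [stuck-at-1], g2=1, g3=0, g4=1 → 1 — eliminated
Only g0 stuck-at-1 reproduces the observed 0.

g0 stuck-at-1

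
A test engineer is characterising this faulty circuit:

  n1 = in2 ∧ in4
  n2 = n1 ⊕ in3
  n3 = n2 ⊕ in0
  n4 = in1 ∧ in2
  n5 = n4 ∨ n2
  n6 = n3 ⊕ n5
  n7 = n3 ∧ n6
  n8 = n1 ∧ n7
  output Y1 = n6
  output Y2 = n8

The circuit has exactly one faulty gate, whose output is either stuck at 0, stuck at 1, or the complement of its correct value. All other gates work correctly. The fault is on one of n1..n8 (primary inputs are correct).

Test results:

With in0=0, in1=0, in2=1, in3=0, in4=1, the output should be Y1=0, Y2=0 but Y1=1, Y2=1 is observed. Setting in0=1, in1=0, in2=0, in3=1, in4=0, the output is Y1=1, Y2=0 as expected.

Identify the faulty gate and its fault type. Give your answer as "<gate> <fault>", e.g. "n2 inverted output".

n6 stuck-at-1

Fault-free values for test 1 (in0=0, in1=0, in2=1, in3=0, in4=1): n1=1, n2=1, n3=1, n4=0, n5=1, n6=0, n7=0, n8=0, giving Y1=0, Y2=0. Observed Y1=1, Y2=1.
Test 1: faults giving observed Y1=1, Y2=1 are {n5 stuck-at-0, n5 inverted output, n6 stuck-at-1, n6 inverted output}.
Test 2 (in0=1, in1=0, in2=0, in3=1, in4=0): fault-free n1=0, n2=1, n3=0, n4=0, n5=1, n6=1, n7=0, n8=0 → Y1=1, Y2=0; observed Y1=1, Y2=0. Eliminates n5 stuck-at-0, n5 inverted output, n6 inverted output.
Only n6 stuck-at-1 is consistent with every test.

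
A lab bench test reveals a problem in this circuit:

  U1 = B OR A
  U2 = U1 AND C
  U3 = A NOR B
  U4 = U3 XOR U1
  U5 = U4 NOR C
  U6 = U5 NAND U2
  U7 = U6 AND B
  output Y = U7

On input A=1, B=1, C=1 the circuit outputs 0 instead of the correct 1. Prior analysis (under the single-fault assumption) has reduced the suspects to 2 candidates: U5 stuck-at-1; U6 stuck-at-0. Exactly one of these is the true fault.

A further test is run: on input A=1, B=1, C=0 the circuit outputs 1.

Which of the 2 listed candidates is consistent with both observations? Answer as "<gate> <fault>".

U5 stuck-at-1

Evaluate each candidate on input A=1, B=1, C=0:
  U5 stuck-at-1: U1=1, U2=0, U3=0, U4=1, U5=1 [stuck-at-1], U6=1, U7=1 → 1 — matches
  U6 stuck-at-0: U1=1, U2=0, U3=0, U4=1, U5=0, U6=0 [stuck-at-0], U7=0 → 0 — eliminated
Only U5 stuck-at-1 reproduces the observed 1.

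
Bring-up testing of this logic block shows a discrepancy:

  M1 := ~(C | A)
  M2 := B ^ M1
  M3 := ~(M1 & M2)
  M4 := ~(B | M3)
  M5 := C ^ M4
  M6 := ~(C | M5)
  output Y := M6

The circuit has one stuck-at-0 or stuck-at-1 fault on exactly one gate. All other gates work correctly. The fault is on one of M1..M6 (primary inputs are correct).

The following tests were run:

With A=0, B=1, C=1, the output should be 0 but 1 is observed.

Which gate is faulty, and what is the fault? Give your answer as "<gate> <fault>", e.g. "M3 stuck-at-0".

M6 stuck-at-1

Fault-free values for test 1 (A=0, B=1, C=1): M1=0, M2=1, M3=1, M4=0, M5=1, M6=0, giving Y=0. Observed 1.
Test 1: faults giving observed 1 are {M6 stuck-at-1}.
Only M6 stuck-at-1 is consistent with every test.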